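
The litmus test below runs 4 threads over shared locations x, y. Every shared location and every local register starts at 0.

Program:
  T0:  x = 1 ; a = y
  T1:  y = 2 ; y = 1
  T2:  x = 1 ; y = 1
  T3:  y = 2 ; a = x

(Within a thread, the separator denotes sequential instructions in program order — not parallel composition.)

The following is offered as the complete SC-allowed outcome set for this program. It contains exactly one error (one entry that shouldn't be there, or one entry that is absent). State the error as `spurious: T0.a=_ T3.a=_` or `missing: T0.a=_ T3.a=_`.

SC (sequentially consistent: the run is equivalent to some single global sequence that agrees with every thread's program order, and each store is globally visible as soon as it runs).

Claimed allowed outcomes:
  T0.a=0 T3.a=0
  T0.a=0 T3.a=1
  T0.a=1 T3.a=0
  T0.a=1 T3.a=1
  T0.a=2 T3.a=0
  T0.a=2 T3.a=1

outcome vector order: (T0.a,T3.a)
[SC] allowed = {0/1 1/0 1/1 2/0 2/1}
claimed∖SC = {0/0}

spurious: T0.a=0 T3.a=0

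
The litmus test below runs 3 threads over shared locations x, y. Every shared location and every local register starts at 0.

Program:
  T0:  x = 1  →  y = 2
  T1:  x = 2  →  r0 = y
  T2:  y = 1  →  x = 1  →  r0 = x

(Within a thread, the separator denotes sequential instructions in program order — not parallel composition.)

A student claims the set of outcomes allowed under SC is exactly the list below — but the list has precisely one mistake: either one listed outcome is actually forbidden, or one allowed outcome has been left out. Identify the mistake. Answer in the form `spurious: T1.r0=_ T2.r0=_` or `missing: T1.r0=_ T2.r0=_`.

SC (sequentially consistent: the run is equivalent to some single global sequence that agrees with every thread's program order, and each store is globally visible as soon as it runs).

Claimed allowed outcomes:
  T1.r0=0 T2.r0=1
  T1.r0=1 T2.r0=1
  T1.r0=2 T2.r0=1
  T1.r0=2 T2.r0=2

outcome vector order: (T1.r0,T2.r0)
SC (5): 0/1; 1/1; 1/2; 2/1; 2/2
SC∖claimed = {1/2}

missing: T1.r0=1 T2.r0=2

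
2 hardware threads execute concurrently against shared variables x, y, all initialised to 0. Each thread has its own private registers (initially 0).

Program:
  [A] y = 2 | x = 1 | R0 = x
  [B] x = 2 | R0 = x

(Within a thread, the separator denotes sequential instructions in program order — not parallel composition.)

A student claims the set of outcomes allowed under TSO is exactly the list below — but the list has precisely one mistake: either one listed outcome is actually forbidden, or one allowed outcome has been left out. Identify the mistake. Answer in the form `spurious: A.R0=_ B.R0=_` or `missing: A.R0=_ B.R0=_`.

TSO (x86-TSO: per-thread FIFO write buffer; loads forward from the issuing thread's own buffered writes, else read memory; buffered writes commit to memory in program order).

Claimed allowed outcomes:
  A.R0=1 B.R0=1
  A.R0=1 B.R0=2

outcome vector order: (A.R0,B.R0)
under TSO → 1/1 1/2 2/2
TSO∖claimed = {2/2}

missing: A.R0=2 B.R0=2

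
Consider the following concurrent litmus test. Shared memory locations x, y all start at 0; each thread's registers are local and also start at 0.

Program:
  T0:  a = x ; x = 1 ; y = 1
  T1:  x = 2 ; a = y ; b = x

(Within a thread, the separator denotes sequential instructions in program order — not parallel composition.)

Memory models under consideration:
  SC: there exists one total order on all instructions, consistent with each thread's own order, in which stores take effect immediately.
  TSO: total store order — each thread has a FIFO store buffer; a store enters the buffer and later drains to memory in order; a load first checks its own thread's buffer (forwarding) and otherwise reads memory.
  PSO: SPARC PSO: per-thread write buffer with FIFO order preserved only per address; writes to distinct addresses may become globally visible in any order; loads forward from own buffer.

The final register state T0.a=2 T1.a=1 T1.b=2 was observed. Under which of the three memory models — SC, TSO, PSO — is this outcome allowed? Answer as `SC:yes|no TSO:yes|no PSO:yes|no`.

outcome vector order: (T0.a,T1.a,T1.b)
[SC] allowed = {<0 0 1>; <0 0 2>; <0 1 1>; <0 1 2>; <2 0 1>; <2 0 2>; <2 1 1>}
[TSO] allowed = {<0 0 1>; <0 0 2>; <0 1 1>; <0 1 2>; <2 0 1>; <2 0 2>; <2 1 1>}
[PSO] allowed = {<0 0 1>; <0 0 2>; <0 1 1>; <0 1 2>; <2 0 1>; <2 0 2>; <2 1 1>; <2 1 2>}
target <2 1 2> ∈ {PSO}

SC:no TSO:no PSO:yes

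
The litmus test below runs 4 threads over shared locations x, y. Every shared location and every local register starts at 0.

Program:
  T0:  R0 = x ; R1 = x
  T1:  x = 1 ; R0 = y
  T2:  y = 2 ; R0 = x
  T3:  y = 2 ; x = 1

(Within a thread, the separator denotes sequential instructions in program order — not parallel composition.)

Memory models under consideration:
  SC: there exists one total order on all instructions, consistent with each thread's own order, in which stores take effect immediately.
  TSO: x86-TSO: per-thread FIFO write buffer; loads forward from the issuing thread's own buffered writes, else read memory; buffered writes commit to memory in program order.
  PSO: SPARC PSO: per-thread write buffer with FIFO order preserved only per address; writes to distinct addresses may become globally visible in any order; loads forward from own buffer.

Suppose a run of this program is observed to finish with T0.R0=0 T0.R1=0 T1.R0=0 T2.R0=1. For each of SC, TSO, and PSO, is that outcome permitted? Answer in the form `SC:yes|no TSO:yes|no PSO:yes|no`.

SC:yes TSO:yes PSO:yes

outcome vector order: (T0.R0,T0.R1,T1.R0,T2.R0)
SC (9): 0/0/0/1; 0/0/2/0; 0/0/2/1; 0/1/0/1; 0/1/2/0; 0/1/2/1; 1/1/0/1; 1/1/2/0; 1/1/2/1
TSO (12): 0/0/0/0; 0/0/0/1; 0/0/2/0; 0/0/2/1; 0/1/0/0; 0/1/0/1; 0/1/2/0; 0/1/2/1; 1/1/0/0; 1/1/0/1; 1/1/2/0; 1/1/2/1
PSO (12): 0/0/0/0; 0/0/0/1; 0/0/2/0; 0/0/2/1; 0/1/0/0; 0/1/0/1; 0/1/2/0; 0/1/2/1; 1/1/0/0; 1/1/0/1; 1/1/2/0; 1/1/2/1
target 0/0/0/1 ∈ {SC,TSO,PSO}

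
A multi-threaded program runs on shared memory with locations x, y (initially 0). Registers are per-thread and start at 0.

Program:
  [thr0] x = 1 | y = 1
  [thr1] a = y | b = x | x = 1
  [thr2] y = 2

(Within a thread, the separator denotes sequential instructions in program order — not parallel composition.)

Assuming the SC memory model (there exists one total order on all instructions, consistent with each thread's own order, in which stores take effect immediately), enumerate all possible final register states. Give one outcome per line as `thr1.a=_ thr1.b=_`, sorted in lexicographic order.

outcome vector order: (thr1.a,thr1.b)
|SC outcomes| = 5

thr1.a=0 thr1.b=0
thr1.a=0 thr1.b=1
thr1.a=1 thr1.b=1
thr1.a=2 thr1.b=0
thr1.a=2 thr1.b=1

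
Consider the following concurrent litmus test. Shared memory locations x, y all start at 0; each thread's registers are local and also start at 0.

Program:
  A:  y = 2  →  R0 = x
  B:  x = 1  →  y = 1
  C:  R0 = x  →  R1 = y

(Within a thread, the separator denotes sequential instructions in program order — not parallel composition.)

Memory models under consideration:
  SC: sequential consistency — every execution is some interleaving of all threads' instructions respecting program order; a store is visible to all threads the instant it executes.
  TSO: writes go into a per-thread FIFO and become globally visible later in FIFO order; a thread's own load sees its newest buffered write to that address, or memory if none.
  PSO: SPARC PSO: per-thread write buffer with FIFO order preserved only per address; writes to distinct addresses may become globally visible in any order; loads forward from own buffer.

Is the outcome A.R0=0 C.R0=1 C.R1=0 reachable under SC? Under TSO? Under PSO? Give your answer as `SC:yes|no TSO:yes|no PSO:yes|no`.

outcome vector order: (A.R0,C.R0,C.R1)
under SC → 0/0/0; 0/0/1; 0/0/2; 0/1/1; 0/1/2; 1/0/0; 1/0/1; 1/0/2; 1/1/0; 1/1/1; 1/1/2
under TSO → 0/0/0; 0/0/1; 0/0/2; 0/1/0; 0/1/1; 0/1/2; 1/0/0; 1/0/1; 1/0/2; 1/1/0; 1/1/1; 1/1/2
under PSO → 0/0/0; 0/0/1; 0/0/2; 0/1/0; 0/1/1; 0/1/2; 1/0/0; 1/0/1; 1/0/2; 1/1/0; 1/1/1; 1/1/2
target 0/1/0 ∈ {TSO,PSO}

SC:no TSO:yes PSO:yes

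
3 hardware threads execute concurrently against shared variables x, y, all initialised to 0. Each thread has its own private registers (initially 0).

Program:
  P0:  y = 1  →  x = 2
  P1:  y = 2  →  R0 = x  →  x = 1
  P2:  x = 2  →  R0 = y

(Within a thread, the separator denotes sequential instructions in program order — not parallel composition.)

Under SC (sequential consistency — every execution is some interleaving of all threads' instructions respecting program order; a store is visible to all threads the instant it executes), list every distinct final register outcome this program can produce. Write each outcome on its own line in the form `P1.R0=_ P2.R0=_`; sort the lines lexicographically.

P1.R0=0 P2.R0=1
P1.R0=0 P2.R0=2
P1.R0=2 P2.R0=0
P1.R0=2 P2.R0=1
P1.R0=2 P2.R0=2

outcome vector order: (P1.R0,P2.R0)
|SC outcomes| = 5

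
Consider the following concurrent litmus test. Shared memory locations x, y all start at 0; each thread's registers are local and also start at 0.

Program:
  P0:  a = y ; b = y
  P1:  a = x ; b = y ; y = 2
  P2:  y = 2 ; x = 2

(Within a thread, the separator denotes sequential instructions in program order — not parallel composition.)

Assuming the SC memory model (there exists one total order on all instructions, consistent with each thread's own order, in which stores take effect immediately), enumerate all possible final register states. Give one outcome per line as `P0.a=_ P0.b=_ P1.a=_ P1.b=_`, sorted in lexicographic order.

P0.a=0 P0.b=0 P1.a=0 P1.b=0
P0.a=0 P0.b=0 P1.a=0 P1.b=2
P0.a=0 P0.b=0 P1.a=2 P1.b=2
P0.a=0 P0.b=2 P1.a=0 P1.b=0
P0.a=0 P0.b=2 P1.a=0 P1.b=2
P0.a=0 P0.b=2 P1.a=2 P1.b=2
P0.a=2 P0.b=2 P1.a=0 P1.b=0
P0.a=2 P0.b=2 P1.a=0 P1.b=2
P0.a=2 P0.b=2 P1.a=2 P1.b=2

outcome vector order: (P0.a,P0.b,P1.a,P1.b)
|SC outcomes| = 9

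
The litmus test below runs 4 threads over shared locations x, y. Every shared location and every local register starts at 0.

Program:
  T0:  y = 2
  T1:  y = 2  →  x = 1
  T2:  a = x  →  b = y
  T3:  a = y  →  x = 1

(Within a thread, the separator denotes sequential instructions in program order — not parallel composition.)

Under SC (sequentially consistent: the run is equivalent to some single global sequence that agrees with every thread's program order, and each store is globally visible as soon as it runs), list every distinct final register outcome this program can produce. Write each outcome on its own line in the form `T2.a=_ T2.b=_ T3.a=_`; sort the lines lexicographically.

outcome vector order: (T2.a,T2.b,T3.a)
|SC outcomes| = 7

T2.a=0 T2.b=0 T3.a=0
T2.a=0 T2.b=0 T3.a=2
T2.a=0 T2.b=2 T3.a=0
T2.a=0 T2.b=2 T3.a=2
T2.a=1 T2.b=0 T3.a=0
T2.a=1 T2.b=2 T3.a=0
T2.a=1 T2.b=2 T3.a=2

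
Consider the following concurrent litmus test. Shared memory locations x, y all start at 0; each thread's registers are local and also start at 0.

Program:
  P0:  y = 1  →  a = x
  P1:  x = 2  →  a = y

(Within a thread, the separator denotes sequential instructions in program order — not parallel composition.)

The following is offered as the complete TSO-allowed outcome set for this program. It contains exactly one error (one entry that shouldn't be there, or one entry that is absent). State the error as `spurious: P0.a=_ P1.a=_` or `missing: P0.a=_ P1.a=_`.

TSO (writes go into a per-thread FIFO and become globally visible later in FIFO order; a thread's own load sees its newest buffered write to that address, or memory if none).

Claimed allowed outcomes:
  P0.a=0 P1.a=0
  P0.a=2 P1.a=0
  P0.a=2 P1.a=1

outcome vector order: (P0.a,P1.a)
TSO: 4 outcomes — {(0,0), (0,1), (2,0), (2,1)}
TSO∖claimed = {(0,1)}

missing: P0.a=0 P1.a=1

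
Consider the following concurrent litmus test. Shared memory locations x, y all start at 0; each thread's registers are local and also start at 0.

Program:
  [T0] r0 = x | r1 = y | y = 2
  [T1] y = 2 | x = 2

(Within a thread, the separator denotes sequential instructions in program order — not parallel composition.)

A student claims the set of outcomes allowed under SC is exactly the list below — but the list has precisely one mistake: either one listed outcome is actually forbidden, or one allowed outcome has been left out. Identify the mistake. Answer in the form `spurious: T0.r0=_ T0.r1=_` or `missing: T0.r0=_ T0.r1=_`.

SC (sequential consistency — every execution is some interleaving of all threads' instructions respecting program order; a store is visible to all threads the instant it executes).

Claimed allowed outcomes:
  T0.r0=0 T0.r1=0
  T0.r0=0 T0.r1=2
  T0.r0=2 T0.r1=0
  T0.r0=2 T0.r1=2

spurious: T0.r0=2 T0.r1=0

outcome vector order: (T0.r0,T0.r1)
SC (3): (0,0) (0,2) (2,2)
claimed∖SC = {(2,0)}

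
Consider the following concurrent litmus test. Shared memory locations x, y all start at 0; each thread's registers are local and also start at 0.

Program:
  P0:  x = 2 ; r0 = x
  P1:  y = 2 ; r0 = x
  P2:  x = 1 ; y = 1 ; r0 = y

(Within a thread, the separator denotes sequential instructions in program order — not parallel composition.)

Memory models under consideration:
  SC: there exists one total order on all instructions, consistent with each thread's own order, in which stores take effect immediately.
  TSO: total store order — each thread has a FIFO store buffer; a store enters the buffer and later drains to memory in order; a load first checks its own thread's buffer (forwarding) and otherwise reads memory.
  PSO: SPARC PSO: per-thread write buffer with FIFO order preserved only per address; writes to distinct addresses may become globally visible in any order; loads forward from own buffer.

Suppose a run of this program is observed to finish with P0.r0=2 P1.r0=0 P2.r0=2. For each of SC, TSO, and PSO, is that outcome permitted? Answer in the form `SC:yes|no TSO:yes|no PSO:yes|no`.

SC:no TSO:yes PSO:yes

outcome vector order: (P0.r0,P1.r0,P2.r0)
under SC → 1/0/1; 1/1/1; 1/1/2; 1/2/1; 2/0/1; 2/1/1; 2/1/2; 2/2/1; 2/2/2
under TSO → 1/0/1; 1/0/2; 1/1/1; 1/1/2; 1/2/1; 1/2/2; 2/0/1; 2/0/2; 2/1/1; 2/1/2; 2/2/1; 2/2/2
under PSO → 1/0/1; 1/0/2; 1/1/1; 1/1/2; 1/2/1; 1/2/2; 2/0/1; 2/0/2; 2/1/1; 2/1/2; 2/2/1; 2/2/2
target 2/0/2 ∈ {TSO,PSO}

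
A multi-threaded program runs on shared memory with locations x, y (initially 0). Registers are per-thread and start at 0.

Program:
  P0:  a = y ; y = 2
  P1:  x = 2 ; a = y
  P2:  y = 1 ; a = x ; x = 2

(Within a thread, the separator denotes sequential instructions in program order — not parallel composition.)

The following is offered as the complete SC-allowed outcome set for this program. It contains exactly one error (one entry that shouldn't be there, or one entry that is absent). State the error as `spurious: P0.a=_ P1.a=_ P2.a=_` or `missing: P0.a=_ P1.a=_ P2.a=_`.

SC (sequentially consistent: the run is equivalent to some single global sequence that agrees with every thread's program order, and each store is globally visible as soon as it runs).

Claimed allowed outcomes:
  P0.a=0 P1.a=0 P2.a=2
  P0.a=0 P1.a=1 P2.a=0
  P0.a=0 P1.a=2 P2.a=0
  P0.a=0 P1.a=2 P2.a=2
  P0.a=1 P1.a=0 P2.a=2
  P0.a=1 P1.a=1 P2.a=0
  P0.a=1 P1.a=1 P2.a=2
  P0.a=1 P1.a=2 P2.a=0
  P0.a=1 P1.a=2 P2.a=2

outcome vector order: (P0.a,P1.a,P2.a)
[SC] allowed = {0/0/2; 0/1/0; 0/1/2; 0/2/0; 0/2/2; 1/0/2; 1/1/0; 1/1/2; 1/2/0; 1/2/2}
SC∖claimed = {0/1/2}

missing: P0.a=0 P1.a=1 P2.a=2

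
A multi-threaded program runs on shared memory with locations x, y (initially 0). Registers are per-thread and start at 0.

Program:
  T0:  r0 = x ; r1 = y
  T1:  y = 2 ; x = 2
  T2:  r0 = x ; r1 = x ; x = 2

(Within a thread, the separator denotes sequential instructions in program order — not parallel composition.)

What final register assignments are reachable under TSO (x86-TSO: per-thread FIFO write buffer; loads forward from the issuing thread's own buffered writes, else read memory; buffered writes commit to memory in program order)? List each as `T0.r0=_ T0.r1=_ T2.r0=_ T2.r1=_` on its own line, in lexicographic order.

outcome vector order: (T0.r0,T0.r1,T2.r0,T2.r1)
|TSO outcomes| = 10

T0.r0=0 T0.r1=0 T2.r0=0 T2.r1=0
T0.r0=0 T0.r1=0 T2.r0=0 T2.r1=2
T0.r0=0 T0.r1=0 T2.r0=2 T2.r1=2
T0.r0=0 T0.r1=2 T2.r0=0 T2.r1=0
T0.r0=0 T0.r1=2 T2.r0=0 T2.r1=2
T0.r0=0 T0.r1=2 T2.r0=2 T2.r1=2
T0.r0=2 T0.r1=0 T2.r0=0 T2.r1=0
T0.r0=2 T0.r1=2 T2.r0=0 T2.r1=0
T0.r0=2 T0.r1=2 T2.r0=0 T2.r1=2
T0.r0=2 T0.r1=2 T2.r0=2 T2.r1=2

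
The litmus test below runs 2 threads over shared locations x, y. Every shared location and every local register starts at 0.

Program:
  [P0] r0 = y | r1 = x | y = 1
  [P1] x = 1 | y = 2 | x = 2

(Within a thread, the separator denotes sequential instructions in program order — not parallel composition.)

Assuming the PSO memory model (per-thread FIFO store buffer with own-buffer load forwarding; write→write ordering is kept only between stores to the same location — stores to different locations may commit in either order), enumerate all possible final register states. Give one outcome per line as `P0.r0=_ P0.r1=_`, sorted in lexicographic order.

P0.r0=0 P0.r1=0
P0.r0=0 P0.r1=1
P0.r0=0 P0.r1=2
P0.r0=2 P0.r1=0
P0.r0=2 P0.r1=1
P0.r0=2 P0.r1=2

outcome vector order: (P0.r0,P0.r1)
|PSO outcomes| = 6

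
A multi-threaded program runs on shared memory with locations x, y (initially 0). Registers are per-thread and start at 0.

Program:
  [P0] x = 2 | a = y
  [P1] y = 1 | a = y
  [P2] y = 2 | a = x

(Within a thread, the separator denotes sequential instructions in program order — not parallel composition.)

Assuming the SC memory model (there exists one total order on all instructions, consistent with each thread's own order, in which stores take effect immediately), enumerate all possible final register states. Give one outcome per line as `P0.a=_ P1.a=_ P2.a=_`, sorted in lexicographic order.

P0.a=0 P1.a=1 P2.a=2
P0.a=0 P1.a=2 P2.a=2
P0.a=1 P1.a=1 P2.a=0
P0.a=1 P1.a=1 P2.a=2
P0.a=1 P1.a=2 P2.a=2
P0.a=2 P1.a=1 P2.a=0
P0.a=2 P1.a=1 P2.a=2
P0.a=2 P1.a=2 P2.a=0
P0.a=2 P1.a=2 P2.a=2

outcome vector order: (P0.a,P1.a,P2.a)
|SC outcomes| = 9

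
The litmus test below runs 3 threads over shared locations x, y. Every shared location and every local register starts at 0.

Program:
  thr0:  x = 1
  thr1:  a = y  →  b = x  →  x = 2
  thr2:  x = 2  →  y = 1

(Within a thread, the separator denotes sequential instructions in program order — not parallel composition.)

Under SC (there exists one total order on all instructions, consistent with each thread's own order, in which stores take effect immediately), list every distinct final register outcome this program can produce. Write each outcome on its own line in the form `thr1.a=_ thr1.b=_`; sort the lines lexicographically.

thr1.a=0 thr1.b=0
thr1.a=0 thr1.b=1
thr1.a=0 thr1.b=2
thr1.a=1 thr1.b=1
thr1.a=1 thr1.b=2

outcome vector order: (thr1.a,thr1.b)
|SC outcomes| = 5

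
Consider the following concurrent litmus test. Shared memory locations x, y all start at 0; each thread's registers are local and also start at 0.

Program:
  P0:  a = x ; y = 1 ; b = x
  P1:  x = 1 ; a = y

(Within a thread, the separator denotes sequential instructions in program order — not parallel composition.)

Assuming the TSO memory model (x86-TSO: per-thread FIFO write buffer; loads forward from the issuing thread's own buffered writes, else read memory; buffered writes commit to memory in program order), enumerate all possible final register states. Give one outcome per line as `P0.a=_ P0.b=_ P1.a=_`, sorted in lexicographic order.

outcome vector order: (P0.a,P0.b,P1.a)
|TSO outcomes| = 6

P0.a=0 P0.b=0 P1.a=0
P0.a=0 P0.b=0 P1.a=1
P0.a=0 P0.b=1 P1.a=0
P0.a=0 P0.b=1 P1.a=1
P0.a=1 P0.b=1 P1.a=0
P0.a=1 P0.b=1 P1.a=1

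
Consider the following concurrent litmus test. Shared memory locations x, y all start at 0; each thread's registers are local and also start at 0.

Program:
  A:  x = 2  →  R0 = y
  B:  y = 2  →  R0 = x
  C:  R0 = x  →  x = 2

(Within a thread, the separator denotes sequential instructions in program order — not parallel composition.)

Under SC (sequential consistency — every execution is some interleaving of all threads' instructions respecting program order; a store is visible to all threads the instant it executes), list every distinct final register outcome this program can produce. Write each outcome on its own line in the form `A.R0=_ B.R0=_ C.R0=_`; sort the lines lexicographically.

A.R0=0 B.R0=2 C.R0=0
A.R0=0 B.R0=2 C.R0=2
A.R0=2 B.R0=0 C.R0=0
A.R0=2 B.R0=0 C.R0=2
A.R0=2 B.R0=2 C.R0=0
A.R0=2 B.R0=2 C.R0=2

outcome vector order: (A.R0,B.R0,C.R0)
|SC outcomes| = 6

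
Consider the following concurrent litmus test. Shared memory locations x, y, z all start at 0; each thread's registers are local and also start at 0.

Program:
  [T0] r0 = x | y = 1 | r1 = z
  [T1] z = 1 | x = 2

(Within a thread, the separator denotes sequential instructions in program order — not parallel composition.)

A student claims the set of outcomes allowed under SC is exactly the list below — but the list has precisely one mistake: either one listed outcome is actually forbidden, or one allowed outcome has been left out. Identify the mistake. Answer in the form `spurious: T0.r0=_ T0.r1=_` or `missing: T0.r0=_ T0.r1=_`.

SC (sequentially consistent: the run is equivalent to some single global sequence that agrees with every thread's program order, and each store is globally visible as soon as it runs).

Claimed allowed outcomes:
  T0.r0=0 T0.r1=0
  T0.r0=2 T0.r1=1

missing: T0.r0=0 T0.r1=1

outcome vector order: (T0.r0,T0.r1)
under SC → <0 0>, <0 1>, <2 1>
SC∖claimed = {<0 1>}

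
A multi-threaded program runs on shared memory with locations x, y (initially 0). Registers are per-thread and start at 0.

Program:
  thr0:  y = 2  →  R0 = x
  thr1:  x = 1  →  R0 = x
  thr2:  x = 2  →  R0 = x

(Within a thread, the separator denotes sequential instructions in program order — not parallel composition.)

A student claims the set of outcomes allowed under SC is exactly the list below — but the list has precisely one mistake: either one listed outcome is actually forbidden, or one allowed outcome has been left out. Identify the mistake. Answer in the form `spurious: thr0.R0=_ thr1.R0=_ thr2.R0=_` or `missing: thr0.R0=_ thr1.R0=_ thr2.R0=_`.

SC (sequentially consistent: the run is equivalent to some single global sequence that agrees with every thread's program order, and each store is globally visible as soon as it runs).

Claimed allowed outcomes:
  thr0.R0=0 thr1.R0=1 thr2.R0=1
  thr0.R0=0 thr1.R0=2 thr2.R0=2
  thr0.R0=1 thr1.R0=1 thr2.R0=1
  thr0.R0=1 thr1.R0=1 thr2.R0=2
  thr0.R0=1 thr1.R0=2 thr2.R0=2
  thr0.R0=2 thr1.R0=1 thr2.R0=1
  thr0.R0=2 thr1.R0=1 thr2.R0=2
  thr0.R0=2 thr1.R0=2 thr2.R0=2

outcome vector order: (thr0.R0,thr1.R0,thr2.R0)
SC (9): (0,1,1), (0,1,2), (0,2,2), (1,1,1), (1,1,2), (1,2,2), (2,1,1), (2,1,2), (2,2,2)
SC∖claimed = {(0,1,2)}

missing: thr0.R0=0 thr1.R0=1 thr2.R0=2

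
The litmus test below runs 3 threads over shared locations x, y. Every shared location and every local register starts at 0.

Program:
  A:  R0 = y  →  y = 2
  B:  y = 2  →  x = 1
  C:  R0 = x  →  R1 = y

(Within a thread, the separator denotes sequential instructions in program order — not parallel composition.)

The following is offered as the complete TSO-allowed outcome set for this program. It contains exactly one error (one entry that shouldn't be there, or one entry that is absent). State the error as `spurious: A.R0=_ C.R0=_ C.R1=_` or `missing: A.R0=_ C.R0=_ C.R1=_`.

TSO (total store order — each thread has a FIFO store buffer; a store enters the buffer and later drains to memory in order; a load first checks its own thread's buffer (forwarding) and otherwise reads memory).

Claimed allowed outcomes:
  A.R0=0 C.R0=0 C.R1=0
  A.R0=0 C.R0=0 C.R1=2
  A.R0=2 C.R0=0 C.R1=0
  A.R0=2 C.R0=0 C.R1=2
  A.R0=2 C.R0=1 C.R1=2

missing: A.R0=0 C.R0=1 C.R1=2

outcome vector order: (A.R0,C.R0,C.R1)
[TSO] allowed = {0/0/0, 0/0/2, 0/1/2, 2/0/0, 2/0/2, 2/1/2}
TSO∖claimed = {0/1/2}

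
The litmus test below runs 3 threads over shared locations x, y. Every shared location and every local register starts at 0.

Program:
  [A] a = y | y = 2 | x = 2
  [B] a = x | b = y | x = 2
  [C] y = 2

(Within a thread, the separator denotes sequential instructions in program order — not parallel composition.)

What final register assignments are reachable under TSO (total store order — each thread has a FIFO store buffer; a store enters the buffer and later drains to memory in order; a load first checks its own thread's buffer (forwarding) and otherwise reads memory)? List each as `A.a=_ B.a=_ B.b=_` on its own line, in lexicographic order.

A.a=0 B.a=0 B.b=0
A.a=0 B.a=0 B.b=2
A.a=0 B.a=2 B.b=2
A.a=2 B.a=0 B.b=0
A.a=2 B.a=0 B.b=2
A.a=2 B.a=2 B.b=2

outcome vector order: (A.a,B.a,B.b)
|TSO outcomes| = 6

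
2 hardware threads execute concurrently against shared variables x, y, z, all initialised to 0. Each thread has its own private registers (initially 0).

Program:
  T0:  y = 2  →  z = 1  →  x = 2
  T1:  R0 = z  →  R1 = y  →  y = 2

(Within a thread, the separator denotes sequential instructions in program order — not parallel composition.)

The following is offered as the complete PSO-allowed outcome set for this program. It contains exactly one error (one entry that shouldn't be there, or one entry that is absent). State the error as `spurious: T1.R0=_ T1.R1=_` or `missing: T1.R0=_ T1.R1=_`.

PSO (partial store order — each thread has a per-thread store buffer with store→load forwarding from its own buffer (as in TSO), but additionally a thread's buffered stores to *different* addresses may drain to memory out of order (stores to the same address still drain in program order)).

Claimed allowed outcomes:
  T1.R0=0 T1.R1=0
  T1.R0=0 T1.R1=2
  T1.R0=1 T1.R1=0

outcome vector order: (T1.R0,T1.R1)
under PSO → 0/0; 0/2; 1/0; 1/2
PSO∖claimed = {1/2}

missing: T1.R0=1 T1.R1=2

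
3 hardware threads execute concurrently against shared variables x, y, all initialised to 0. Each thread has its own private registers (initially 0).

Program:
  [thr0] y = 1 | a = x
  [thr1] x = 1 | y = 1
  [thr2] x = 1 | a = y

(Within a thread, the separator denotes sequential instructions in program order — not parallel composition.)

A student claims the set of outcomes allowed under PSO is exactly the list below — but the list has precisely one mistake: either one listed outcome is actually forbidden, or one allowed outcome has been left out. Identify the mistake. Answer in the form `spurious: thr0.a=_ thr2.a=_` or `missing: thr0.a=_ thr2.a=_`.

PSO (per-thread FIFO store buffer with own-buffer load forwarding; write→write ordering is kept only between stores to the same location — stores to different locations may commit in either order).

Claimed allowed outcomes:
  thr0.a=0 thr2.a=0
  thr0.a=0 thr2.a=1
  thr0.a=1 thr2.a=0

missing: thr0.a=1 thr2.a=1

outcome vector order: (thr0.a,thr2.a)
under PSO → <0 0>; <0 1>; <1 0>; <1 1>
PSO∖claimed = {<1 1>}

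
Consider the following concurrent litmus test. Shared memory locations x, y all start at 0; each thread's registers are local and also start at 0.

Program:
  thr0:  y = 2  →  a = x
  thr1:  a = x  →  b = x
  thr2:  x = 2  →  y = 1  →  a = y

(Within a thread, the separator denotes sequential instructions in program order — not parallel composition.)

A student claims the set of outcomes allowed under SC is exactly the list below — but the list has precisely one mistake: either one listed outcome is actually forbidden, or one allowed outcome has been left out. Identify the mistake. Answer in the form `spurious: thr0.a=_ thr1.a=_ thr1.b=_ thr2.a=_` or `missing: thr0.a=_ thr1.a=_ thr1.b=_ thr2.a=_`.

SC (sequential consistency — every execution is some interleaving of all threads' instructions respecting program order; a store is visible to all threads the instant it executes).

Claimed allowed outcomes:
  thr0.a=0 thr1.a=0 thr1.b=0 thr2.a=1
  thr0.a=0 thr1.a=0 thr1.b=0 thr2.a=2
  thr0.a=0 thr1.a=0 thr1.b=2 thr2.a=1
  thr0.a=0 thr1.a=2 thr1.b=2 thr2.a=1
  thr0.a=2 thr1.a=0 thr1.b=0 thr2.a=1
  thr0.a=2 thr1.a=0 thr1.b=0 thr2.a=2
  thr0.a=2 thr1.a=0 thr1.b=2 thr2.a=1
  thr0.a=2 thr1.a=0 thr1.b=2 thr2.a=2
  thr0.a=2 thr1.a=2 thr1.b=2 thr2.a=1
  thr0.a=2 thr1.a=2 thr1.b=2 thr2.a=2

outcome vector order: (thr0.a,thr1.a,thr1.b,thr2.a)
SC: 9 outcomes — {0001 0021 0221 2001 2002 2021 2022 2221 2222}
claimed∖SC = {0002}

spurious: thr0.a=0 thr1.a=0 thr1.b=0 thr2.a=2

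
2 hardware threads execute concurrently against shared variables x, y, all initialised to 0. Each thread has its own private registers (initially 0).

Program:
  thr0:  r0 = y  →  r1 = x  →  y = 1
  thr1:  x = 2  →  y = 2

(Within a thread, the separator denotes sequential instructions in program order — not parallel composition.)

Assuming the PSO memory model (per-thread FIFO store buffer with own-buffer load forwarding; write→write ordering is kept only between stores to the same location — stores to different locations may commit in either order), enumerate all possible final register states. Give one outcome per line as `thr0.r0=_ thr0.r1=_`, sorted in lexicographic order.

thr0.r0=0 thr0.r1=0
thr0.r0=0 thr0.r1=2
thr0.r0=2 thr0.r1=0
thr0.r0=2 thr0.r1=2

outcome vector order: (thr0.r0,thr0.r1)
|PSO outcomes| = 4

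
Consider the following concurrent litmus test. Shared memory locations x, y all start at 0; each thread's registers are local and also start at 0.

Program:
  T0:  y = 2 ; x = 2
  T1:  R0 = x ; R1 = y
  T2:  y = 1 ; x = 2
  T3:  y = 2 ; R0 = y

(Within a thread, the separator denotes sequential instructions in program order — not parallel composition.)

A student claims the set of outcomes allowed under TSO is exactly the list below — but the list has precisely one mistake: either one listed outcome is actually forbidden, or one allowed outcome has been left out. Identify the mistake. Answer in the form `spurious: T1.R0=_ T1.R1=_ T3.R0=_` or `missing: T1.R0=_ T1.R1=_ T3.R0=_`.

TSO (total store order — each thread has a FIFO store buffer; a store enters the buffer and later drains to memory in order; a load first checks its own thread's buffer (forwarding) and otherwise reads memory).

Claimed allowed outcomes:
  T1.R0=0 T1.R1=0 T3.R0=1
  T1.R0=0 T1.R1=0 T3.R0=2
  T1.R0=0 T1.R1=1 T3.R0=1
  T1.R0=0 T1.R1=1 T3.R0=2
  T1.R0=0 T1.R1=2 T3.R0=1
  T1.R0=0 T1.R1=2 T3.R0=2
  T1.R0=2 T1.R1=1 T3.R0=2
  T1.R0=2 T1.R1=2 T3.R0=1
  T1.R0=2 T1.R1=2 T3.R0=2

missing: T1.R0=2 T1.R1=1 T3.R0=1

outcome vector order: (T1.R0,T1.R1,T3.R0)
[TSO] allowed = {001; 002; 011; 012; 021; 022; 211; 212; 221; 222}
TSO∖claimed = {211}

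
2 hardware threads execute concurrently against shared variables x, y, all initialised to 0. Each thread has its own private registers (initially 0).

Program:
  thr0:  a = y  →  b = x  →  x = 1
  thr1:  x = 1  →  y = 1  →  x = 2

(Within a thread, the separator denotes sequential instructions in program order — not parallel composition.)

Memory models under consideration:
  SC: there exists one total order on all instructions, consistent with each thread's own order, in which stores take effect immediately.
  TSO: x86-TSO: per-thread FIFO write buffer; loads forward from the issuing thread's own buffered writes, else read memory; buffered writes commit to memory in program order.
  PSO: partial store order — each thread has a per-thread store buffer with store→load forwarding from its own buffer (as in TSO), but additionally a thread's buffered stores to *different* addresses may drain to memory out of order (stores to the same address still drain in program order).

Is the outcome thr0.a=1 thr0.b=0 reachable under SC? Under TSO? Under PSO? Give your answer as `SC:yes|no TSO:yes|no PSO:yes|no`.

outcome vector order: (thr0.a,thr0.b)
SC: 5 outcomes — {(0,0); (0,1); (0,2); (1,1); (1,2)}
TSO: 5 outcomes — {(0,0); (0,1); (0,2); (1,1); (1,2)}
PSO: 6 outcomes — {(0,0); (0,1); (0,2); (1,0); (1,1); (1,2)}
target (1,0) ∈ {PSO}

SC:no TSO:no PSO:yes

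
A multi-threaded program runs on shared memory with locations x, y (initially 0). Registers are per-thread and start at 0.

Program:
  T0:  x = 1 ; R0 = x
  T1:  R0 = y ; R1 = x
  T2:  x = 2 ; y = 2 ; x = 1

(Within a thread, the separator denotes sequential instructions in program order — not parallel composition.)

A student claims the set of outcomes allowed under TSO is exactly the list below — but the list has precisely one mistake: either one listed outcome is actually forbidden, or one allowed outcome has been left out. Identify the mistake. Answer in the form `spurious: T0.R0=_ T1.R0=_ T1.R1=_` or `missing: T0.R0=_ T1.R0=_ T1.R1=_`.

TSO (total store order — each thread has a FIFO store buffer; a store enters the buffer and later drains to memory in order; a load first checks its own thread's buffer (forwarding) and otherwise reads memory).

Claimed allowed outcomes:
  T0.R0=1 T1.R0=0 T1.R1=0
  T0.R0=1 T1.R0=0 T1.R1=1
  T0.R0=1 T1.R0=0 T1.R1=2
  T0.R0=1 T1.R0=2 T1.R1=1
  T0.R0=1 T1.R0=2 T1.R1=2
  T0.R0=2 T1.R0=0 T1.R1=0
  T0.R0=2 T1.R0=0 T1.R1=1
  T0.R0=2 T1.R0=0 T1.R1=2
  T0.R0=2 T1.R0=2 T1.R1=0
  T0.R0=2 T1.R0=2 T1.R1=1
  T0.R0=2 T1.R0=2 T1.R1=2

outcome vector order: (T0.R0,T1.R0,T1.R1)
[TSO] allowed = {(1,0,0); (1,0,1); (1,0,2); (1,2,1); (1,2,2); (2,0,0); (2,0,1); (2,0,2); (2,2,1); (2,2,2)}
claimed∖TSO = {(2,2,0)}

spurious: T0.R0=2 T1.R0=2 T1.R1=0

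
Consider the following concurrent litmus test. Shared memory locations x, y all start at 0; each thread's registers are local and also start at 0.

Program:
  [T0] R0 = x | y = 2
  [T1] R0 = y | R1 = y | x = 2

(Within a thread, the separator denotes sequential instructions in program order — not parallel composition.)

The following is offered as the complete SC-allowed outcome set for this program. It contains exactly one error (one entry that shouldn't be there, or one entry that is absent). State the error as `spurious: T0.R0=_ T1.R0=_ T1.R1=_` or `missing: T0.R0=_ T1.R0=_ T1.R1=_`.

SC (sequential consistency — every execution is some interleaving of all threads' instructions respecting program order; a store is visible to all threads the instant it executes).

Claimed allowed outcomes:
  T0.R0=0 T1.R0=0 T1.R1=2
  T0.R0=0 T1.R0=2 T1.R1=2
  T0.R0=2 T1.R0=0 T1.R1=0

outcome vector order: (T0.R0,T1.R0,T1.R1)
under SC → <0 0 0>, <0 0 2>, <0 2 2>, <2 0 0>
SC∖claimed = {<0 0 0>}

missing: T0.R0=0 T1.R0=0 T1.R1=0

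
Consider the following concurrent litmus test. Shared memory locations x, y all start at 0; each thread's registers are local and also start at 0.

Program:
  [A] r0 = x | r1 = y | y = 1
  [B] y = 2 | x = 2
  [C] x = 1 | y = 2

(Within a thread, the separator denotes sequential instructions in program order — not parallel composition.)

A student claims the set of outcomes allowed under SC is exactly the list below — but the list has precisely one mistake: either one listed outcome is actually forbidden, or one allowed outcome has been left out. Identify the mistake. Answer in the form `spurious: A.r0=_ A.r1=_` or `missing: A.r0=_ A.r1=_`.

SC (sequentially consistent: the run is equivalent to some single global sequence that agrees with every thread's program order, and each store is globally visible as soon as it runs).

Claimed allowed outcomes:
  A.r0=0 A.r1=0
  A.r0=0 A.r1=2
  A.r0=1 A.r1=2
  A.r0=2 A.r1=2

missing: A.r0=1 A.r1=0

outcome vector order: (A.r0,A.r1)
SC (5): 00, 02, 10, 12, 22
SC∖claimed = {10}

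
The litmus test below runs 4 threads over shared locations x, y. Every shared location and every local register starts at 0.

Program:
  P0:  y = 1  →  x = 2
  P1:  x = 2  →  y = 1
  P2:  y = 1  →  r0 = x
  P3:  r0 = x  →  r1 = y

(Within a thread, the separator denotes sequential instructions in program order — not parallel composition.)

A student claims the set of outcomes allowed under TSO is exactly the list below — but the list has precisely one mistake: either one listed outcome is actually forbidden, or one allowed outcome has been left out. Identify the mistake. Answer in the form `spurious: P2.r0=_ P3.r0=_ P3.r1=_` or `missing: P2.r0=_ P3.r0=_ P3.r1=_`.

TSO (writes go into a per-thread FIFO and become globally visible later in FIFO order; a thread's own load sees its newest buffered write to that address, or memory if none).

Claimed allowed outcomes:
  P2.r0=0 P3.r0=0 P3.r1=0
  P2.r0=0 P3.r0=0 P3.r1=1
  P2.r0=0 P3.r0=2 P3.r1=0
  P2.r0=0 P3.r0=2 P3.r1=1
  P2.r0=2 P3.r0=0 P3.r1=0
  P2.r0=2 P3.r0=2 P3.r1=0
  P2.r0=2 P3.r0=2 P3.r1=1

missing: P2.r0=2 P3.r0=0 P3.r1=1

outcome vector order: (P2.r0,P3.r0,P3.r1)
[TSO] allowed = {000; 001; 020; 021; 200; 201; 220; 221}
TSO∖claimed = {201}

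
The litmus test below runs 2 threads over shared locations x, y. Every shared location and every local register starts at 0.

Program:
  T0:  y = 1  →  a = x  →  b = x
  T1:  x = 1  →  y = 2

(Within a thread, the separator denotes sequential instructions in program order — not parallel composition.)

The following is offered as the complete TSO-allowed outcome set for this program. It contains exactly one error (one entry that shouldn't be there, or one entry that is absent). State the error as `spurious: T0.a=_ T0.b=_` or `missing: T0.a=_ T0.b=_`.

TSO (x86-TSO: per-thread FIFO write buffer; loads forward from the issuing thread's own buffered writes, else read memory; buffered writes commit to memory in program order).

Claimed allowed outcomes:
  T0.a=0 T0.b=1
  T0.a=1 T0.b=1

missing: T0.a=0 T0.b=0

outcome vector order: (T0.a,T0.b)
TSO: 3 outcomes — {0/0; 0/1; 1/1}
TSO∖claimed = {0/0}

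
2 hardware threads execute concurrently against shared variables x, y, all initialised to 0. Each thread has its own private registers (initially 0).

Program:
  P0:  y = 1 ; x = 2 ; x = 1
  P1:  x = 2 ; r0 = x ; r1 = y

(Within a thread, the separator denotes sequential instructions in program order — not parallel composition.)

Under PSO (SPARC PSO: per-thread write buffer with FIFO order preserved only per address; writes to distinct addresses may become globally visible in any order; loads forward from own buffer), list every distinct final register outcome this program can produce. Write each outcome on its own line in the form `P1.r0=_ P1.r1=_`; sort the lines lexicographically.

outcome vector order: (P1.r0,P1.r1)
|PSO outcomes| = 4

P1.r0=1 P1.r1=0
P1.r0=1 P1.r1=1
P1.r0=2 P1.r1=0
P1.r0=2 P1.r1=1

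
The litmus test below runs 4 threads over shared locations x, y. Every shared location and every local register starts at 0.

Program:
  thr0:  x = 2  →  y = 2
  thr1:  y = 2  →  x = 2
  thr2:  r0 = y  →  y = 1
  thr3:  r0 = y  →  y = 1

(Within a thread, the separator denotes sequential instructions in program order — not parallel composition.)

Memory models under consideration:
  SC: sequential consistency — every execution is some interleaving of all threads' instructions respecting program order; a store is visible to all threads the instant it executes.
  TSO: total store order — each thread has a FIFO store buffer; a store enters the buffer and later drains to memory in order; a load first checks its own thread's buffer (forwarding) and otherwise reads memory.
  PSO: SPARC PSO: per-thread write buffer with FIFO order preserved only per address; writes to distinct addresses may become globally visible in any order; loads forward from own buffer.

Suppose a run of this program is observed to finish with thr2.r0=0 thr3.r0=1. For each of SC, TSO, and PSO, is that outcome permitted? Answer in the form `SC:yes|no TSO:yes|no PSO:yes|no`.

SC:yes TSO:yes PSO:yes

outcome vector order: (thr2.r0,thr3.r0)
SC: 8 outcomes — {0/0; 0/1; 0/2; 1/0; 1/2; 2/0; 2/1; 2/2}
TSO: 8 outcomes — {0/0; 0/1; 0/2; 1/0; 1/2; 2/0; 2/1; 2/2}
PSO: 8 outcomes — {0/0; 0/1; 0/2; 1/0; 1/2; 2/0; 2/1; 2/2}
target 0/1 ∈ {SC,TSO,PSO}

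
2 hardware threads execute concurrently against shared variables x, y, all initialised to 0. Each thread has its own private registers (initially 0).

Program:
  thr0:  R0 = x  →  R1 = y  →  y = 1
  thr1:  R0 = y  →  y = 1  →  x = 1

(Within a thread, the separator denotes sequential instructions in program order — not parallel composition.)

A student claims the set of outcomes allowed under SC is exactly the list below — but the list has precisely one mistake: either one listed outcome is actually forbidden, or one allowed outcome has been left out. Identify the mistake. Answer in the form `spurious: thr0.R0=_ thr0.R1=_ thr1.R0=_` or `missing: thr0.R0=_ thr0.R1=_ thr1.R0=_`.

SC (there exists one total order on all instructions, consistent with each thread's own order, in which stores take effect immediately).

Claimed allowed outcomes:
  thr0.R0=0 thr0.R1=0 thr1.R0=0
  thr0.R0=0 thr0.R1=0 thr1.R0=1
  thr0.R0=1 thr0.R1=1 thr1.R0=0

outcome vector order: (thr0.R0,thr0.R1,thr1.R0)
SC (4): (0,0,0); (0,0,1); (0,1,0); (1,1,0)
SC∖claimed = {(0,1,0)}

missing: thr0.R0=0 thr0.R1=1 thr1.R0=0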